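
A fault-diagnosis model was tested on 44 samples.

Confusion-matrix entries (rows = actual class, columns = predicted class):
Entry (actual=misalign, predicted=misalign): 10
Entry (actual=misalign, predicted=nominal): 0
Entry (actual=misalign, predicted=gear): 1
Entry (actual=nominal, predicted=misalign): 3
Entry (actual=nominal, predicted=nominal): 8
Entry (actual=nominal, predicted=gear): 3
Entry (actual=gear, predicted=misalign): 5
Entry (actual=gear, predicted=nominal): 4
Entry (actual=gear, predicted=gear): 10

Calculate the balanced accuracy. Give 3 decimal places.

Balanced accuracy = mean of per-class recall.
  misalign: recall = 10/11 = 0.9091
  nominal: recall = 8/14 = 0.5714
  gear: recall = 10/19 = 0.5263
Mean = (0.9091 + 0.5714 + 0.5263) / 3 = 0.669

0.669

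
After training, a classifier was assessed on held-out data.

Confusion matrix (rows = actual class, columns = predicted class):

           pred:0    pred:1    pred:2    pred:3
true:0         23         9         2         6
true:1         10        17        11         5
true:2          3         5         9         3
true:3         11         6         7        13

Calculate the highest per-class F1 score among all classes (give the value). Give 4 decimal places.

0.5287

Per-class F1 score (2·TP/(2·TP+FP+FN)):
  0: TP=23, FP=10+3+11=24, FN=9+2+6=17 → 46/87 = 0.52874
  1: TP=17, FP=9+5+6=20, FN=10+11+5=26 → 34/80 = 0.42500
  2: TP=9, FP=2+11+7=20, FN=3+5+3=11 → 18/49 = 0.36735
  3: TP=13, FP=6+5+3=14, FN=11+6+7=24 → 26/64 = 0.40625
Highest is class '0' with F1 score = 0.5287.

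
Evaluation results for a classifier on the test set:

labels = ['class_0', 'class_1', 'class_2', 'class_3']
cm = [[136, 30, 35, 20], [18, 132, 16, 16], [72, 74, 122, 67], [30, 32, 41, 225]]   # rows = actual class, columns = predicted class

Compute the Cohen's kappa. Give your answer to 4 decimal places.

Observed agreement pₒ = trace/N = 615/1066 = 0.57692
Expected agreement pₑ = Σ (rowᵢ·colᵢ)/N² = (221·256 + 182·268 + 335·214 + 328·328)/1066² = 0.25047
κ = (pₒ − pₑ)/(1 − pₑ) = (0.57692 − 0.25047)/(1 − 0.25047) = 0.4355

0.4355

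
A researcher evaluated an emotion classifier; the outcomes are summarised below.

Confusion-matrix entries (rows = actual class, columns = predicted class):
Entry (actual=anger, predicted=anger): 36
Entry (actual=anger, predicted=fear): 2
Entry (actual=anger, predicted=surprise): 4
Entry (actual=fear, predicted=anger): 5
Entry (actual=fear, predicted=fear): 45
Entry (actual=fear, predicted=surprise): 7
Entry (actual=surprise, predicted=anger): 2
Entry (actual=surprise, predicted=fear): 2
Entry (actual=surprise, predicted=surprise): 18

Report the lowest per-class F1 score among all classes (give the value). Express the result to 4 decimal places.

0.7059

Per-class F1 score (2·TP/(2·TP+FP+FN)):
  anger: TP=36, FP=5+2=7, FN=2+4=6 → 72/85 = 0.84706
  fear: TP=45, FP=2+2=4, FN=5+7=12 → 90/106 = 0.84906
  surprise: TP=18, FP=4+7=11, FN=2+2=4 → 36/51 = 0.70588
Lowest is class 'surprise' with F1 score = 0.7059.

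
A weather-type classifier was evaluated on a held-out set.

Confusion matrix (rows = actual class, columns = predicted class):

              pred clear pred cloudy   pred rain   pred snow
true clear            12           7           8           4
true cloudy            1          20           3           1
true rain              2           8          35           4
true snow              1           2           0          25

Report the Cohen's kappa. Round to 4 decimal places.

0.5825

Observed agreement pₒ = trace/N = 92/133 = 0.69173
Expected agreement pₑ = Σ (rowᵢ·colᵢ)/N² = (31·16 + 25·37 + 49·46 + 28·34)/133² = 0.26157
κ = (pₒ − pₑ)/(1 − pₑ) = (0.69173 − 0.26157)/(1 − 0.26157) = 0.5825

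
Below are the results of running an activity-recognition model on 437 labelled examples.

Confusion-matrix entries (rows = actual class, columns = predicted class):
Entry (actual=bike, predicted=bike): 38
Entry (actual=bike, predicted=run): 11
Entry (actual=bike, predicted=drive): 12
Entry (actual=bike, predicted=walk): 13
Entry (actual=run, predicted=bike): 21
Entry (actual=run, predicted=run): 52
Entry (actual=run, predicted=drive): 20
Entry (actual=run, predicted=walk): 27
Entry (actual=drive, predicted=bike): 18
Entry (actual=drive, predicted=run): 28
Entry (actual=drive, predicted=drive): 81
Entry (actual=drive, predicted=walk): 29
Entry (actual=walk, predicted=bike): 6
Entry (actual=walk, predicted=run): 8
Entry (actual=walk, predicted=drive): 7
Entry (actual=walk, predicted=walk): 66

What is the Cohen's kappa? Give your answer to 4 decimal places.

0.3866

Observed agreement pₒ = trace/N = 237/437 = 0.54233
Expected agreement pₑ = Σ (rowᵢ·colᵢ)/N² = (74·83 + 120·99 + 156·120 + 87·135)/437² = 0.25390
κ = (pₒ − pₑ)/(1 − pₑ) = (0.54233 − 0.25390)/(1 − 0.25390) = 0.3866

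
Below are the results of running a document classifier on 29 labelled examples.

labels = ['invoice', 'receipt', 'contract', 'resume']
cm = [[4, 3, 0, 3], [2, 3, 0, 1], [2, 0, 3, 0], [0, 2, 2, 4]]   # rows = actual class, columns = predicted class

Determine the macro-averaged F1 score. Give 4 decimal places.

0.4933

Per-class F1 score (2·TP/(2·TP+FP+FN)):
  invoice: TP=4, FP=2+2+0=4, FN=3+0+3=6 → 8/18 = 0.44444
  receipt: TP=3, FP=3+0+2=5, FN=2+0+1=3 → 6/14 = 0.42857
  contract: TP=3, FP=0+0+2=2, FN=2+0+0=2 → 6/10 = 0.60000
  resume: TP=4, FP=3+1+0=4, FN=0+2+2=4 → 8/16 = 0.50000
Macro-F1 score = mean = (0.44444 + 0.42857 + 0.60000 + 0.50000) / 4 = 0.4933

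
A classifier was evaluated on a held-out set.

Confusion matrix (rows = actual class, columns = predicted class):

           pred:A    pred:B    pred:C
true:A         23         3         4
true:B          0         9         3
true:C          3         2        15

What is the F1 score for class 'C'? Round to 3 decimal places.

0.714

F1 score = 2·TP/(2·TP+FP+FN).
C: TP=15, FP=4+3=7, FN=3+2=5 → 30/42 = 0.7143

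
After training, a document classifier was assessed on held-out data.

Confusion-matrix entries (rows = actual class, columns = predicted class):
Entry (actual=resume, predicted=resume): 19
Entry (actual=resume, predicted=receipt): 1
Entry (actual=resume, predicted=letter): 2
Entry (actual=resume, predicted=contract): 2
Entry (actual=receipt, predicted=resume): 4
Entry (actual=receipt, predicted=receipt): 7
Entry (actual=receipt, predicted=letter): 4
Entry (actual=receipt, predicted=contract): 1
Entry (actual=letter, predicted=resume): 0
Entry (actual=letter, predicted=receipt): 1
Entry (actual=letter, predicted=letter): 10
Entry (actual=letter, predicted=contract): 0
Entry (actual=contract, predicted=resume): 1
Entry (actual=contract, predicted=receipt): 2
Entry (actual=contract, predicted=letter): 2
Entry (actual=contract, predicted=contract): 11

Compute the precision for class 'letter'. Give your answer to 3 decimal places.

Treat 'letter' as positive and all other classes as negative.
precision = TP/(TP+FP).
letter: TP=10, FP=2+4+2=8 → 10/18 = 0.5556

0.556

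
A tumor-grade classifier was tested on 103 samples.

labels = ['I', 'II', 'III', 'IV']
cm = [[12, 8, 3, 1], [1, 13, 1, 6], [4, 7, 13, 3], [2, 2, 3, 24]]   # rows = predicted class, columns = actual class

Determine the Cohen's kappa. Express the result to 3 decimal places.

Observed agreement pₒ = trace/N = 62/103 = 0.6019
Expected agreement pₑ = Σ (rowᵢ·colᵢ)/N² = (19·24 + 30·21 + 20·27 + 34·31)/103² = 0.2526
κ = (pₒ − pₑ)/(1 − pₑ) = (0.6019 − 0.2526)/(1 − 0.2526) = 0.467

0.467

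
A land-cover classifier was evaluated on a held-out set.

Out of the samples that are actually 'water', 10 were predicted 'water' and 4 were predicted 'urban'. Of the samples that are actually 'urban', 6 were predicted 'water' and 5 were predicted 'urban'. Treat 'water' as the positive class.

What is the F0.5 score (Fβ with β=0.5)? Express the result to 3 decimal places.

Fβ = (1+β²)·TP / ((1+β²)·TP + β²·FN + FP), with β²=1/4
= 1.25·10 / (1.25·10 + 0.25·4 + 6) = 0.641

0.641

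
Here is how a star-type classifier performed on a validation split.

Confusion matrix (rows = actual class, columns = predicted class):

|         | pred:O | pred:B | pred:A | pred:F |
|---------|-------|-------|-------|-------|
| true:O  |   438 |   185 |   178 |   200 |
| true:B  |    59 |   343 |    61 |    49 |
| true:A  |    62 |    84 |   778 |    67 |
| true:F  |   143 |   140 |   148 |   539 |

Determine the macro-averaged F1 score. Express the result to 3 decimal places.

0.592

Per-class F1 score (2·TP/(2·TP+FP+FN)):
  O: TP=438, FP=59+62+143=264, FN=185+178+200=563 → 876/1703 = 0.5144
  B: TP=343, FP=185+84+140=409, FN=59+61+49=169 → 686/1264 = 0.5427
  A: TP=778, FP=178+61+148=387, FN=62+84+67=213 → 1556/2156 = 0.7217
  F: TP=539, FP=200+49+67=316, FN=143+140+148=431 → 1078/1825 = 0.5907
Macro-F1 score = mean = (0.5144 + 0.5427 + 0.7217 + 0.5907) / 4 = 0.592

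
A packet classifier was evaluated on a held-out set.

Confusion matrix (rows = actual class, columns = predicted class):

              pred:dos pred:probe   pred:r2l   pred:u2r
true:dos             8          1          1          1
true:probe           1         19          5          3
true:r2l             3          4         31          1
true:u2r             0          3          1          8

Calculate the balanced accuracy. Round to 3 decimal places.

0.717

Balanced accuracy = mean of per-class recall.
  dos: recall = 8/11 = 0.7273
  probe: recall = 19/28 = 0.6786
  r2l: recall = 31/39 = 0.7949
  u2r: recall = 8/12 = 0.6667
Mean = (0.7273 + 0.6786 + 0.7949 + 0.6667) / 4 = 0.717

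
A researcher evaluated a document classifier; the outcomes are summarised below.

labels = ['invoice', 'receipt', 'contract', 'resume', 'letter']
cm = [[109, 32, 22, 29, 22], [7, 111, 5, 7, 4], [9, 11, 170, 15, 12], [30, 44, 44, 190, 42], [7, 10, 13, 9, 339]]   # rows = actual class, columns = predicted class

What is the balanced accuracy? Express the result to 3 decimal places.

0.712

Balanced accuracy = mean of per-class recall.
  invoice: recall = 109/214 = 0.5093
  receipt: recall = 111/134 = 0.8284
  contract: recall = 170/217 = 0.7834
  resume: recall = 190/350 = 0.5429
  letter: recall = 339/378 = 0.8968
Mean = (0.5093 + 0.8284 + 0.7834 + 0.5429 + 0.8968) / 5 = 0.712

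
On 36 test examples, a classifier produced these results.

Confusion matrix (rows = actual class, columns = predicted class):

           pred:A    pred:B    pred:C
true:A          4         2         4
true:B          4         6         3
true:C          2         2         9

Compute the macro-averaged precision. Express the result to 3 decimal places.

0.521

Per-class precision (TP/(TP+FP)):
  A: TP=4, FP=4+2=6 → 4/10 = 0.4000
  B: TP=6, FP=2+2=4 → 6/10 = 0.6000
  C: TP=9, FP=4+3=7 → 9/16 = 0.5625
Macro-precision = mean = (0.4000 + 0.6000 + 0.5625) / 3 = 0.521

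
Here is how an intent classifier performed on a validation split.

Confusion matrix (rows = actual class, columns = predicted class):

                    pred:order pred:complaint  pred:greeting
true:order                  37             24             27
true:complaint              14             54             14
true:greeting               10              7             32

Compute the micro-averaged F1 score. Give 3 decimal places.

Micro-averaging pools counts across classes: ΣTP=123, ΣFP=96, ΣFN=96.
Micro-F1 score = 2·TP/(2·TP+FP+FN) on pooled counts = 0.562 (equals overall accuracy in single-label multiclass).

0.562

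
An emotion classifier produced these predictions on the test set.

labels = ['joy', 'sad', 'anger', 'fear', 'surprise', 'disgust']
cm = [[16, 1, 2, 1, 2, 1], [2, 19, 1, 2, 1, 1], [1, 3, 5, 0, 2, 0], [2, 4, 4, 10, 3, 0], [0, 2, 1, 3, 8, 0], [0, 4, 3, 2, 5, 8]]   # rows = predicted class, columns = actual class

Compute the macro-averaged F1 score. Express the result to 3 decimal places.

Per-class F1 score (2·TP/(2·TP+FP+FN)):
  joy: TP=16, FP=1+2+1+2+1=7, FN=2+1+2+0+0=5 → 32/44 = 0.7273
  sad: TP=19, FP=2+1+2+1+1=7, FN=1+3+4+2+4=14 → 38/59 = 0.6441
  anger: TP=5, FP=1+3+0+2+0=6, FN=2+1+4+1+3=11 → 10/27 = 0.3704
  fear: TP=10, FP=2+4+4+3+0=13, FN=1+2+0+3+2=8 → 20/41 = 0.4878
  surprise: TP=8, FP=0+2+1+3+0=6, FN=2+1+2+3+5=13 → 16/35 = 0.4571
  disgust: TP=8, FP=0+4+3+2+5=14, FN=1+1+0+0+0=2 → 16/32 = 0.5000
Macro-F1 score = mean = (0.7273 + 0.6441 + 0.3704 + 0.4878 + 0.4571 + 0.5000) / 6 = 0.531

0.531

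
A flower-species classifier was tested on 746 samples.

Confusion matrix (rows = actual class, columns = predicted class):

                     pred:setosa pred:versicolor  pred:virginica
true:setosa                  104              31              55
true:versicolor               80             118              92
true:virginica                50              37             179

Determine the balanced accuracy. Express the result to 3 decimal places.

0.542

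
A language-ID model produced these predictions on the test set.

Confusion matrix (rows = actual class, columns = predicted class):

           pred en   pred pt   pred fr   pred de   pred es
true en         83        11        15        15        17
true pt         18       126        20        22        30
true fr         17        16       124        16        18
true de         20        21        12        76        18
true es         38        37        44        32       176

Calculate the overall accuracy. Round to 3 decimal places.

0.572

Accuracy = trace / total = (83+126+124+76+176=585) / 1022 = 585/1022 = 0.572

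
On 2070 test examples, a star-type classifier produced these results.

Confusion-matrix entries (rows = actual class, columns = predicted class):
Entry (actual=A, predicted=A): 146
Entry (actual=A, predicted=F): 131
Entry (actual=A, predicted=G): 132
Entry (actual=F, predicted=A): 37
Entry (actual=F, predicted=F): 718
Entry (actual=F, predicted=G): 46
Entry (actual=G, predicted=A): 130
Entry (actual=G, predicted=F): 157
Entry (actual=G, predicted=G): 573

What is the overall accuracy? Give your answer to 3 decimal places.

0.694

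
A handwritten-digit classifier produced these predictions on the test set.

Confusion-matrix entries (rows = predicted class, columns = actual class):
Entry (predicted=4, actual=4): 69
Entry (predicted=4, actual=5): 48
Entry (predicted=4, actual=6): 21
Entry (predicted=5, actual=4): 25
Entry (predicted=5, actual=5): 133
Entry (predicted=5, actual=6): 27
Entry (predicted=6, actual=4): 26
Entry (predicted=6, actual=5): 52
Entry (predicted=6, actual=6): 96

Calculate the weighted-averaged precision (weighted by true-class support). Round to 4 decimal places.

0.6176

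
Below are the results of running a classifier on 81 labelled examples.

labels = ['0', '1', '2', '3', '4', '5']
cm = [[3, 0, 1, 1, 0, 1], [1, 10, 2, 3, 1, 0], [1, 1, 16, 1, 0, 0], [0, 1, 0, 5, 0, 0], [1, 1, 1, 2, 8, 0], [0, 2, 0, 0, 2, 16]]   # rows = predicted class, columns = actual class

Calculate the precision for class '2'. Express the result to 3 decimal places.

Treat '2' as positive and all other classes as negative.
precision = TP/(TP+FP).
2: TP=16, FP=1+1+1+0+0=3 → 16/19 = 0.8421

0.842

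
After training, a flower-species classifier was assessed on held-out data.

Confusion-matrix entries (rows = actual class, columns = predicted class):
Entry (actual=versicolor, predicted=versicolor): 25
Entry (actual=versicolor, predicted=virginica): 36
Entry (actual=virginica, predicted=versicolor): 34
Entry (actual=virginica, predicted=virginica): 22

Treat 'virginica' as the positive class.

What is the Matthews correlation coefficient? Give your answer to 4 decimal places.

-0.1971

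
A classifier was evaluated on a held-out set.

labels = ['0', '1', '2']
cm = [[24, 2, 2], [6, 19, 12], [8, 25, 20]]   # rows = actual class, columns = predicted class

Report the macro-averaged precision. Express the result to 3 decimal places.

0.544

Per-class precision (TP/(TP+FP)):
  0: TP=24, FP=6+8=14 → 24/38 = 0.6316
  1: TP=19, FP=2+25=27 → 19/46 = 0.4130
  2: TP=20, FP=2+12=14 → 20/34 = 0.5882
Macro-precision = mean = (0.6316 + 0.4130 + 0.5882) / 3 = 0.544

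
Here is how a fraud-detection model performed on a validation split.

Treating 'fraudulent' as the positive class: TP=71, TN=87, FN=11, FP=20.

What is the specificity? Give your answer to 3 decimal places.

0.813

Specificity = TN/(TN+FP) = 87/(87+20) = 0.813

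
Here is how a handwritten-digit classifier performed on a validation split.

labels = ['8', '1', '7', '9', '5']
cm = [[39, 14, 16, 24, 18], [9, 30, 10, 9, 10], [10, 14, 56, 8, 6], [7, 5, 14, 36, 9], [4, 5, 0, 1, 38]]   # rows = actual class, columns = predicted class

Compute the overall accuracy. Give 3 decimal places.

Accuracy = trace / total = (39+30+56+36+38=199) / 392 = 199/392 = 0.508

0.508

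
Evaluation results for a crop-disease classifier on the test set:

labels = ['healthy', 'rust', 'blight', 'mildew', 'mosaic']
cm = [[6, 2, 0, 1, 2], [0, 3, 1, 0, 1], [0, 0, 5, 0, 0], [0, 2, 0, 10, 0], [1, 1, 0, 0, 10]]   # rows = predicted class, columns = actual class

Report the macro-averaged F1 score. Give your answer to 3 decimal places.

0.741

Per-class F1 score (2·TP/(2·TP+FP+FN)):
  healthy: TP=6, FP=2+0+1+2=5, FN=0+0+0+1=1 → 12/18 = 0.6667
  rust: TP=3, FP=0+1+0+1=2, FN=2+0+2+1=5 → 6/13 = 0.4615
  blight: TP=5, FP=0+0+0+0=0, FN=0+1+0+0=1 → 10/11 = 0.9091
  mildew: TP=10, FP=0+2+0+0=2, FN=1+0+0+0=1 → 20/23 = 0.8696
  mosaic: TP=10, FP=1+1+0+0=2, FN=2+1+0+0=3 → 20/25 = 0.8000
Macro-F1 score = mean = (0.6667 + 0.4615 + 0.9091 + 0.8696 + 0.8000) / 5 = 0.741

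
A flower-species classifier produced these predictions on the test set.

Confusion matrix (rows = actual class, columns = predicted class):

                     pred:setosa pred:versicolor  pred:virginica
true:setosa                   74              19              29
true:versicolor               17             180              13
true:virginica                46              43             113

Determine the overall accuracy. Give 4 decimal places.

0.6873

Accuracy = trace / total = (74+180+113=367) / 534 = 367/534 = 0.6873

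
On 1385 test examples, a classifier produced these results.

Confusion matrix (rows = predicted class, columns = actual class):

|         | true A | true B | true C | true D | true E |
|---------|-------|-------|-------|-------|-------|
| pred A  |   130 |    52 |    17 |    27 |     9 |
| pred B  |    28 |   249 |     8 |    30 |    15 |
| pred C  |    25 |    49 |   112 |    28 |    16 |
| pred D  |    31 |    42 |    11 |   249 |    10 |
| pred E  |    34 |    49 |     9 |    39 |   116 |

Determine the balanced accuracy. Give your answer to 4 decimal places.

0.6337

Balanced accuracy = mean of per-class recall.
  A: recall = 130/248 = 0.52419
  B: recall = 249/441 = 0.56463
  C: recall = 112/157 = 0.71338
  D: recall = 249/373 = 0.66756
  E: recall = 116/166 = 0.69880
Mean = (0.52419 + 0.56463 + 0.71338 + 0.66756 + 0.69880) / 5 = 0.6337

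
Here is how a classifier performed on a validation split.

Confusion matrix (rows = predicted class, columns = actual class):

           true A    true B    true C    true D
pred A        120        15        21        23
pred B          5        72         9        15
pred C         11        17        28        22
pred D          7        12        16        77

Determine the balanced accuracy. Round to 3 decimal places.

Balanced accuracy = mean of per-class recall.
  A: recall = 120/143 = 0.8392
  B: recall = 72/116 = 0.6207
  C: recall = 28/74 = 0.3784
  D: recall = 77/137 = 0.5620
Mean = (0.8392 + 0.6207 + 0.3784 + 0.5620) / 4 = 0.600

0.600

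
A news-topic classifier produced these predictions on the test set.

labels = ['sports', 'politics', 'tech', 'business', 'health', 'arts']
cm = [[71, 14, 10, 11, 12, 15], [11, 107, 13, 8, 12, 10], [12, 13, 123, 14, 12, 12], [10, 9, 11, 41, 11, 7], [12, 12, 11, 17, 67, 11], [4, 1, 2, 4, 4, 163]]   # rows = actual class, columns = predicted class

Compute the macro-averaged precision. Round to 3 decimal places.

0.625

Per-class precision (TP/(TP+FP)):
  sports: TP=71, FP=11+12+10+12+4=49 → 71/120 = 0.5917
  politics: TP=107, FP=14+13+9+12+1=49 → 107/156 = 0.6859
  tech: TP=123, FP=10+13+11+11+2=47 → 123/170 = 0.7235
  business: TP=41, FP=11+8+14+17+4=54 → 41/95 = 0.4316
  health: TP=67, FP=12+12+12+11+4=51 → 67/118 = 0.5678
  arts: TP=163, FP=15+10+12+7+11=55 → 163/218 = 0.7477
Macro-precision = mean = (0.5917 + 0.6859 + 0.7235 + 0.4316 + 0.5678 + 0.7477) / 6 = 0.625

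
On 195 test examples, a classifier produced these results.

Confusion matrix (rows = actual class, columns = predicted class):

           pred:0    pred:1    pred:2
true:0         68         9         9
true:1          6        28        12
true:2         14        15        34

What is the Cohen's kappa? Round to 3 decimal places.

0.485

Observed agreement pₒ = trace/N = 130/195 = 0.6667
Expected agreement pₑ = Σ (rowᵢ·colᵢ)/N² = (86·88 + 46·52 + 63·55)/195² = 0.3531
κ = (pₒ − pₑ)/(1 − pₑ) = (0.6667 − 0.3531)/(1 − 0.3531) = 0.485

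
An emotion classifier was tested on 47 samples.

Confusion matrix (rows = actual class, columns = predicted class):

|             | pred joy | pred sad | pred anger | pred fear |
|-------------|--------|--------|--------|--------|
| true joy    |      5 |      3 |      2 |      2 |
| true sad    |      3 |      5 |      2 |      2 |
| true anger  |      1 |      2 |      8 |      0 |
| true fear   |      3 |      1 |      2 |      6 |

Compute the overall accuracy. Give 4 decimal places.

Accuracy = trace / total = (5+5+8+6=24) / 47 = 24/47 = 0.5106

0.5106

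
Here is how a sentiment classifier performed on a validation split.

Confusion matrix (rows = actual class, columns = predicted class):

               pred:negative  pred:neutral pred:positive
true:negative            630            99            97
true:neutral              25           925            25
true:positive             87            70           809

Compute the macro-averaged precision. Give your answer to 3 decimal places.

0.855

Per-class precision (TP/(TP+FP)):
  negative: TP=630, FP=25+87=112 → 630/742 = 0.8491
  neutral: TP=925, FP=99+70=169 → 925/1094 = 0.8455
  positive: TP=809, FP=97+25=122 → 809/931 = 0.8690
Macro-precision = mean = (0.8491 + 0.8455 + 0.8690) / 3 = 0.855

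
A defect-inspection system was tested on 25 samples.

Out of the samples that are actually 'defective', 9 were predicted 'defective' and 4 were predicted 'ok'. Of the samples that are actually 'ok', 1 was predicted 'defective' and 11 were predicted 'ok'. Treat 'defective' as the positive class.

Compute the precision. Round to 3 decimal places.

0.900

Precision = TP/(TP+FP) = 9/(9+1) = 9/10 = 0.900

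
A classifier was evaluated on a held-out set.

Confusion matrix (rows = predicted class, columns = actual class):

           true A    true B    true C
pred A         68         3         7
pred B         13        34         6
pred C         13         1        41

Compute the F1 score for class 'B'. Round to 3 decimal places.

0.747

One-vs-rest for 'B': TP = diagonal; FP = other classes predicted 'B'; FN = 'B' predicted as other.
F1 score = 2·TP/(2·TP+FP+FN).
B: TP=34, FP=13+6=19, FN=3+1=4 → 68/91 = 0.7473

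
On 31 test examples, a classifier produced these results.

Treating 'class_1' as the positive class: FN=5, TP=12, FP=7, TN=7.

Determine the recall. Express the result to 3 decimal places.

0.706

Recall = TP/(TP+FN) = 12/(12+5) = 12/17 = 0.706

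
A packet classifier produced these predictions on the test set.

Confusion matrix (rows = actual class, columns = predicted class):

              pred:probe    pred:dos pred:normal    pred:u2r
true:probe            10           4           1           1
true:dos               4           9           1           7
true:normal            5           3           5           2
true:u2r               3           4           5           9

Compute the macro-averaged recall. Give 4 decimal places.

0.4539

Per-class recall (TP/(TP+FN)):
  probe: TP=10, FN=4+1+1=6 → 10/16 = 0.62500
  dos: TP=9, FN=4+1+7=12 → 9/21 = 0.42857
  normal: TP=5, FN=5+3+2=10 → 5/15 = 0.33333
  u2r: TP=9, FN=3+4+5=12 → 9/21 = 0.42857
Macro-recall = mean = (0.62500 + 0.42857 + 0.33333 + 0.42857) / 4 = 0.4539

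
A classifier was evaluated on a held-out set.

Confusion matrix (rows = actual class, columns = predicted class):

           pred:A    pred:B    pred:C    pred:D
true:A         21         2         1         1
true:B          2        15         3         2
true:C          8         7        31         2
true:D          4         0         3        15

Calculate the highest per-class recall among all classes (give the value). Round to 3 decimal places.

0.840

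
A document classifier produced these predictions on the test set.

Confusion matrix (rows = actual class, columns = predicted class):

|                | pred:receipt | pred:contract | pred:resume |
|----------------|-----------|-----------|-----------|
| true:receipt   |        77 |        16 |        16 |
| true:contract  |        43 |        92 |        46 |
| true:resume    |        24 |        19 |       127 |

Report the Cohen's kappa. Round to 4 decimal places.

Observed agreement pₒ = trace/N = 296/460 = 0.64348
Expected agreement pₑ = Σ (rowᵢ·colᵢ)/N² = (109·144 + 181·127 + 170·189)/460² = 0.33466
κ = (pₒ − pₑ)/(1 − pₑ) = (0.64348 − 0.33466)/(1 − 0.33466) = 0.4642

0.4642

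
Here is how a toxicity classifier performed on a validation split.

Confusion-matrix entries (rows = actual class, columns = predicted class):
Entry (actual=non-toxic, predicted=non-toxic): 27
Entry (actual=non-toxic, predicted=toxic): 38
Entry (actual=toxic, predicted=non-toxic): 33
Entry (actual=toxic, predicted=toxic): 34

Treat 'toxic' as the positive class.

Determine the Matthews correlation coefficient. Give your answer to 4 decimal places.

-0.0775

MCC = (TP·TN − FP·FN) / √((TP+FP)(TP+FN)(TN+FP)(TN+FN))
Numerator = 34·27 − 38·33 = -336
Denominator = √(72·67·65·60) = √18813600 = 4337.4647
MCC = -336 / 4337.4647 = -0.0775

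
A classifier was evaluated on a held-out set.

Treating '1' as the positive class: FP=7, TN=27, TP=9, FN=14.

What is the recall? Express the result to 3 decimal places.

0.391

Recall = TP/(TP+FN) = 9/(9+14) = 9/23 = 0.391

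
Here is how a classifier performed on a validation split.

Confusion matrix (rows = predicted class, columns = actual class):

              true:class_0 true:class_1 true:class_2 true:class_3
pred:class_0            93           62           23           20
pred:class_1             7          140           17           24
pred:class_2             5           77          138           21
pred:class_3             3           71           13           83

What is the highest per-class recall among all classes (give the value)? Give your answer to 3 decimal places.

Per-class recall (TP/(TP+FN)):
  class_0: TP=93, FN=7+5+3=15 → 93/108 = 0.8611
  class_1: TP=140, FN=62+77+71=210 → 140/350 = 0.4000
  class_2: TP=138, FN=23+17+13=53 → 138/191 = 0.7225
  class_3: TP=83, FN=20+24+21=65 → 83/148 = 0.5608
Highest is class 'class_0' with recall = 0.861.

0.861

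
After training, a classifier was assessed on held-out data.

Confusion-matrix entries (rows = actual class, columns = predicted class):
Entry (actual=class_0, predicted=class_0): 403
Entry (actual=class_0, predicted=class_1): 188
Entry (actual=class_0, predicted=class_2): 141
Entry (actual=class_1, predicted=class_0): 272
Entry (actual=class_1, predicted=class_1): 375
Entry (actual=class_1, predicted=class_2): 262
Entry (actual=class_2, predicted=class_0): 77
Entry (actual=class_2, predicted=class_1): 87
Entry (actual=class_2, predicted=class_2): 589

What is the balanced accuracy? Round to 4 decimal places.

Balanced accuracy = mean of per-class recall.
  class_0: recall = 403/732 = 0.55055
  class_1: recall = 375/909 = 0.41254
  class_2: recall = 589/753 = 0.78220
Mean = (0.55055 + 0.41254 + 0.78220) / 3 = 0.5818

0.5818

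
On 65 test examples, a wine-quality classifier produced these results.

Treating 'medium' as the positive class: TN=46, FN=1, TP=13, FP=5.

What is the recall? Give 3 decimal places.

Recall = TP/(TP+FN) = 13/(13+1) = 13/14 = 0.929

0.929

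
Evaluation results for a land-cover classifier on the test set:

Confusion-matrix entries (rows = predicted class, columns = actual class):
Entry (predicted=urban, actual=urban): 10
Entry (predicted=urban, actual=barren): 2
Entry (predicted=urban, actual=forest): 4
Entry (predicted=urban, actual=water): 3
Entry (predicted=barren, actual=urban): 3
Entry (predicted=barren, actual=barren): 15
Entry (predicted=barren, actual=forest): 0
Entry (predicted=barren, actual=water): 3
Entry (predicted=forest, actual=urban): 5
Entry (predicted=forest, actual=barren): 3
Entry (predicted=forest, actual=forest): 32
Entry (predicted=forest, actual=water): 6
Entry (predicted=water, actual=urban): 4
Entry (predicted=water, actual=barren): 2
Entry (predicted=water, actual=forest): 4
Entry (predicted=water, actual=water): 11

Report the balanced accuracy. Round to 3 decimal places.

0.604

Balanced accuracy = mean of per-class recall.
  urban: recall = 10/22 = 0.4545
  barren: recall = 15/22 = 0.6818
  forest: recall = 32/40 = 0.8000
  water: recall = 11/23 = 0.4783
Mean = (0.4545 + 0.6818 + 0.8000 + 0.4783) / 4 = 0.604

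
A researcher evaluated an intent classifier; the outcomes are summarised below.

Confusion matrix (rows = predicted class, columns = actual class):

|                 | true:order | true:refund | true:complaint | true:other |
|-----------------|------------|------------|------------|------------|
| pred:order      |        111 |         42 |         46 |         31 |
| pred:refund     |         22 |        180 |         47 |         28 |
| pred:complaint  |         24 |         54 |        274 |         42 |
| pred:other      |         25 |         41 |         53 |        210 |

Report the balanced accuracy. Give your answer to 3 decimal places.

0.626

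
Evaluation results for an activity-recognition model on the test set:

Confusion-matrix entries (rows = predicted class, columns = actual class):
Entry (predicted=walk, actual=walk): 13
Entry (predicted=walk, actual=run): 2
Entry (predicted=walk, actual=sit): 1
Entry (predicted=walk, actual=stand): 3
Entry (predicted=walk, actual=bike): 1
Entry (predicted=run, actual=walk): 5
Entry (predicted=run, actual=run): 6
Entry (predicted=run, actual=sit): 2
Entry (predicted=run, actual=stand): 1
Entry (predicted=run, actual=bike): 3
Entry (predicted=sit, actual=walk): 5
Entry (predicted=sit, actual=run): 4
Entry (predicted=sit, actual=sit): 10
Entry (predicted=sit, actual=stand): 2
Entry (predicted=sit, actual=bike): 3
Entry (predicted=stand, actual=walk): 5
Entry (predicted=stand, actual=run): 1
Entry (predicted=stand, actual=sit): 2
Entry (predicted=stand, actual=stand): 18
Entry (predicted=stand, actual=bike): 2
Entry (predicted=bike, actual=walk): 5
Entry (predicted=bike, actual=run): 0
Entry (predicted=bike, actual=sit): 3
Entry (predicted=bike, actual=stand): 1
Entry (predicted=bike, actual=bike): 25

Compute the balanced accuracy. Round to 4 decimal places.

Balanced accuracy = mean of per-class recall.
  walk: recall = 13/33 = 0.39394
  run: recall = 6/13 = 0.46154
  sit: recall = 10/18 = 0.55556
  stand: recall = 18/25 = 0.72000
  bike: recall = 25/34 = 0.73529
Mean = (0.39394 + 0.46154 + 0.55556 + 0.72000 + 0.73529) / 5 = 0.5733

0.5733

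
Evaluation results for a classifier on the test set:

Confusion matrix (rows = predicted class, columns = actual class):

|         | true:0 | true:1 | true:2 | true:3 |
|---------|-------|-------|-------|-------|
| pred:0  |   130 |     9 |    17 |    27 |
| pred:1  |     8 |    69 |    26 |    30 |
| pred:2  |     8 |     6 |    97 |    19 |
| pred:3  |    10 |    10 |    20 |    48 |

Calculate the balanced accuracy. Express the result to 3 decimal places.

0.640

Balanced accuracy = mean of per-class recall.
  0: recall = 130/156 = 0.8333
  1: recall = 69/94 = 0.7340
  2: recall = 97/160 = 0.6063
  3: recall = 48/124 = 0.3871
Mean = (0.8333 + 0.7340 + 0.6063 + 0.3871) / 4 = 0.640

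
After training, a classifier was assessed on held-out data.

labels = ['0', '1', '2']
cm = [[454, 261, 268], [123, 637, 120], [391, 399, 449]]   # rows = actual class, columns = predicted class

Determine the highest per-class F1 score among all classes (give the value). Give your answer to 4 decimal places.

Per-class F1 score (2·TP/(2·TP+FP+FN)):
  0: TP=454, FP=123+391=514, FN=261+268=529 → 908/1951 = 0.46540
  1: TP=637, FP=261+399=660, FN=123+120=243 → 1274/2177 = 0.58521
  2: TP=449, FP=268+120=388, FN=391+399=790 → 898/2076 = 0.43256
Highest is class '1' with F1 score = 0.5852.

0.5852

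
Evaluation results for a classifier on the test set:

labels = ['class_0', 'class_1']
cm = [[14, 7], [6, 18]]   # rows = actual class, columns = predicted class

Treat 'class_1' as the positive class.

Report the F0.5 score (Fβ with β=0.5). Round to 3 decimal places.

0.726

Fβ = (1+β²)·TP / ((1+β²)·TP + β²·FN + FP), with β²=1/4
= 1.25·18 / (1.25·18 + 0.25·6 + 7) = 0.726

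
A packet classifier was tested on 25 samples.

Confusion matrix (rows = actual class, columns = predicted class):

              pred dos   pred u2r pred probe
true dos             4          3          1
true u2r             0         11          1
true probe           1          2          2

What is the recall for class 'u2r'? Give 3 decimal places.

Treat 'u2r' as positive and all other classes as negative.
recall = TP/(TP+FN).
u2r: TP=11, FN=0+1=1 → 11/12 = 0.9167

0.917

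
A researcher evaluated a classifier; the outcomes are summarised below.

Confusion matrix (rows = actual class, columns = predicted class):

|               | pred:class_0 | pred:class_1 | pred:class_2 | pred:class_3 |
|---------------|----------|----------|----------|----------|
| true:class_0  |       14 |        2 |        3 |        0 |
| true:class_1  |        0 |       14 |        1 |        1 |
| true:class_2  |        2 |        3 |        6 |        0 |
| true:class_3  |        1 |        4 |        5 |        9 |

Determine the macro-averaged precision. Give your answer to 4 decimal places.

Per-class precision (TP/(TP+FP)):
  class_0: TP=14, FP=0+2+1=3 → 14/17 = 0.82353
  class_1: TP=14, FP=2+3+4=9 → 14/23 = 0.60870
  class_2: TP=6, FP=3+1+5=9 → 6/15 = 0.40000
  class_3: TP=9, FP=0+1+0=1 → 9/10 = 0.90000
Macro-precision = mean = (0.82353 + 0.60870 + 0.40000 + 0.90000) / 4 = 0.6831

0.6831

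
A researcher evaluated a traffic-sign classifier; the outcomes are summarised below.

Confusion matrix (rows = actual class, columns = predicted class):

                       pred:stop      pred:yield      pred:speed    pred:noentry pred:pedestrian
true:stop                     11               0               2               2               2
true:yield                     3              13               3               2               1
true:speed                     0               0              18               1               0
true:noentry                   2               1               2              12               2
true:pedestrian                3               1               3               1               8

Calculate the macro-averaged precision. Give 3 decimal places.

0.674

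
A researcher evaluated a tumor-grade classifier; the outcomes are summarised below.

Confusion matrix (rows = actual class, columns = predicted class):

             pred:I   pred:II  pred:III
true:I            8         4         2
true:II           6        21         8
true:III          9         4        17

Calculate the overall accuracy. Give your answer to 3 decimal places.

Accuracy = trace / total = (8+21+17=46) / 79 = 46/79 = 0.582

0.582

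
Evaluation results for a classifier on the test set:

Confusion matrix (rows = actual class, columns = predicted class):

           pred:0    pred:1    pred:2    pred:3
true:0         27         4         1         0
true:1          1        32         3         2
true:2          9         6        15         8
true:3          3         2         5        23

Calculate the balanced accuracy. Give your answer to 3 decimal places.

0.694

Balanced accuracy = mean of per-class recall.
  0: recall = 27/32 = 0.8438
  1: recall = 32/38 = 0.8421
  2: recall = 15/38 = 0.3947
  3: recall = 23/33 = 0.6970
Mean = (0.8438 + 0.8421 + 0.3947 + 0.6970) / 4 = 0.694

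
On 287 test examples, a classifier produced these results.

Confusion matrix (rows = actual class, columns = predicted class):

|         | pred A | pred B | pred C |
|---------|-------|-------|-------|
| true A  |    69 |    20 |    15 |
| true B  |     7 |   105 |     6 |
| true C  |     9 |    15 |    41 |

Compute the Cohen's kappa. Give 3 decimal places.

0.610

Observed agreement pₒ = trace/N = 215/287 = 0.7491
Expected agreement pₑ = Σ (rowᵢ·colᵢ)/N² = (104·85 + 118·140 + 65·62)/287² = 0.3568
κ = (pₒ − pₑ)/(1 − pₑ) = (0.7491 − 0.3568)/(1 − 0.3568) = 0.610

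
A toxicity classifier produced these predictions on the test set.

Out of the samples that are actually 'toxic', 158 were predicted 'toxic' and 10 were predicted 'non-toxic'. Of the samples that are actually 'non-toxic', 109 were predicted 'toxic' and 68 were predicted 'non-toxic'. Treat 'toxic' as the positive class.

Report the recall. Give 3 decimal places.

0.940

Recall = TP/(TP+FN) = 158/(158+10) = 158/168 = 0.940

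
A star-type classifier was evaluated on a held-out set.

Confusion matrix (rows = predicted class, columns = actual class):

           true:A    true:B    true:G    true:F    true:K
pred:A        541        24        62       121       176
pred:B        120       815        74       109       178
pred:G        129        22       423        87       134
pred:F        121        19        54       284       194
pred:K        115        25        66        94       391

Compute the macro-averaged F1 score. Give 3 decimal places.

0.546

Per-class F1 score (2·TP/(2·TP+FP+FN)):
  A: TP=541, FP=24+62+121+176=383, FN=120+129+121+115=485 → 1082/1950 = 0.5549
  B: TP=815, FP=120+74+109+178=481, FN=24+22+19+25=90 → 1630/2201 = 0.7406
  G: TP=423, FP=129+22+87+134=372, FN=62+74+54+66=256 → 846/1474 = 0.5739
  F: TP=284, FP=121+19+54+194=388, FN=121+109+87+94=411 → 568/1367 = 0.4155
  K: TP=391, FP=115+25+66+94=300, FN=176+178+134+194=682 → 782/1764 = 0.4433
Macro-F1 score = mean = (0.5549 + 0.7406 + 0.5739 + 0.4155 + 0.4433) / 5 = 0.546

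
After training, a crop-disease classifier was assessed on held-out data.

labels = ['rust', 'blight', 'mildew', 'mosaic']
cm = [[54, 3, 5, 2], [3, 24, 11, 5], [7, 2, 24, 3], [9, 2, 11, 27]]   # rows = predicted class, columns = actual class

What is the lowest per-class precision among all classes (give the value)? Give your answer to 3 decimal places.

Per-class precision (TP/(TP+FP)):
  rust: TP=54, FP=3+5+2=10 → 54/64 = 0.8438
  blight: TP=24, FP=3+11+5=19 → 24/43 = 0.5581
  mildew: TP=24, FP=7+2+3=12 → 24/36 = 0.6667
  mosaic: TP=27, FP=9+2+11=22 → 27/49 = 0.5510
Lowest is class 'mosaic' with precision = 0.551.

0.551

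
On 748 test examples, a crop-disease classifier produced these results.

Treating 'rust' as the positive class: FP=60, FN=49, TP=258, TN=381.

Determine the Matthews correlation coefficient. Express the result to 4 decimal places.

0.7008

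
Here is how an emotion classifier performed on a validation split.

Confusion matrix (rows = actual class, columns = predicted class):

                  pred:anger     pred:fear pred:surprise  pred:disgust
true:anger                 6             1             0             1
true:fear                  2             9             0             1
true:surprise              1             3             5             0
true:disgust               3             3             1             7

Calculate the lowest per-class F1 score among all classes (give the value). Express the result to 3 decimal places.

0.600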